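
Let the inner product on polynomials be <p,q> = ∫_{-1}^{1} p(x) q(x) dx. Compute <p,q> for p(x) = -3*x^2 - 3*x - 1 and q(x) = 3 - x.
<p,q> = -10

Expand the product: p(x)·q(x) = 3*x^3 - 6*x^2 - 8*x - 3.
∫_{-1}^{1} of each monomial x^k gives [2/(k+1) if k even, 0 if k odd]. Integrating term-by-term (or equivalently evaluating the antiderivative F(x) = 3*x^4/4 - 2*x^3 - 4*x^2 - 3*x at the endpoints):
  F(1) − F(−1) = -33/4 − (7/4) = -10.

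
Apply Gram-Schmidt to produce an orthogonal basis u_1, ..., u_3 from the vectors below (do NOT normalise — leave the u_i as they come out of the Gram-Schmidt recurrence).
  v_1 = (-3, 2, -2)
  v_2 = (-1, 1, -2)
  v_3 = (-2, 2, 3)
Orthogonal basis:
  u_1 = (-3, 2, -2)
  u_2 = (10/17, -1/17, -16/17)
  u_3 = (2/3, 4/3, 1/3)

Apply the Gram-Schmidt recurrence
  u_1 = v_1
  u_i = v_i − Σ_{j<i} ((v_i · u_j) / (u_j · u_j)) · u_j.

Step by step this gives:
  u_1 = (-3, 2, -2)
  u_2 = (10/17, -1/17, -16/17)
  u_3 = (2/3, 4/3, 1/3)

Orthogonality check:
  u_2 · u_1 = 0 (should be 0)
  u_3 · u_1 = 0 (should be 0)
  u_3 · u_2 = 0 (should be 0)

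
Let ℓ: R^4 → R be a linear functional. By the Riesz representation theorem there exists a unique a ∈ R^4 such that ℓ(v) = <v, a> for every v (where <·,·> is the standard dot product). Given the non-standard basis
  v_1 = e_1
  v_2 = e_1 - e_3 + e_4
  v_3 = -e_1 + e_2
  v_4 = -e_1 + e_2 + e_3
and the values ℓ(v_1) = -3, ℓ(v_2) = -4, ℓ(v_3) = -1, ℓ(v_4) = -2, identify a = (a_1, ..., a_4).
a = (-3, -4, -1, -2)

Write a = (a_1, ..., a_4) in the standard basis. For each basis vector v_i, ℓ(v_i) = <v_i, a> is a linear equation in the a_j's. Collect the n equations into a matrix system V a = ℓ, where row i of V is v_i (expressed in the standard basis). Since V is invertible (lower-triangular with 1s on the diagonal, up to permutation), solve by back-substitution:
  V =
[[1, 0, 0, 0],
 [1, 0, -1, 1],
 [-1, 1, 0, 0],
 [-1, 1, 1, 0]]
  V a = (-3, -4, -1, -2)
Solving gives a = (-3, -4, -1, -2).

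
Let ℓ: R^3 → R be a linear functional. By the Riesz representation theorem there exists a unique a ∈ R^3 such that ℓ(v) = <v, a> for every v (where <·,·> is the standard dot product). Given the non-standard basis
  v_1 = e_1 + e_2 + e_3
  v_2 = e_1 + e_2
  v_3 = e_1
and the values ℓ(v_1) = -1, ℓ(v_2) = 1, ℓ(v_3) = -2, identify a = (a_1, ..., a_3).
a = (-2, 3, -2)

Write a = (a_1, ..., a_3) in the standard basis. For each basis vector v_i, ℓ(v_i) = <v_i, a> is a linear equation in the a_j's. Collect the n equations into a matrix system V a = ℓ, where row i of V is v_i (expressed in the standard basis). Since V is invertible (lower-triangular with 1s on the diagonal, up to permutation), solve by back-substitution:
  V =
[[1, 1, 1],
 [1, 1, 0],
 [1, 0, 0]]
  V a = (-1, 1, -2)
Solving gives a = (-2, 3, -2).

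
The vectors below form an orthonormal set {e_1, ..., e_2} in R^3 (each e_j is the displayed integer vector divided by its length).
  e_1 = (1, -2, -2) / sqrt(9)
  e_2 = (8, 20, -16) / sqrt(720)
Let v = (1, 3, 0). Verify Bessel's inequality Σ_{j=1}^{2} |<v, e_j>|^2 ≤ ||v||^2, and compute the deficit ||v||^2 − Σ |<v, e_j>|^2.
Σ |<v, e_j>|^2 = 46/5; ||v||^2 = 10; deficit = 4/5

Write each e_j = u_j / sqrt(<u_j, u_j>) where u_j is the displayed integer vector. Then <v, e_j> = <v, u_j> / sqrt(<u_j, u_j>), so |<v, e_j>|^2 = <v, u_j>^2 / <u_j, u_j>.
Coefficients: <v, e_1> = -5/sqrt(9), <v, e_2> = 68/sqrt(720).
Square and sum: Σ |<v, e_j>|^2 = 46/5.
Compute ||v||^2 = v·v = 10.
Deficit = 10 − 46/5 = 4/5 ≥ 0, confirming Bessel's inequality. (The deficit equals ||v − Σ <v,e_j> e_j||^2, the squared distance from v to span{e_j}.)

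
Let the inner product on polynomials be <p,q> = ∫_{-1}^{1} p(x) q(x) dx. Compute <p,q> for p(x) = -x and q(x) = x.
<p,q> = -2/3

Expand the product: p(x)·q(x) = -x^2.
∫_{-1}^{1} of each monomial x^k gives [2/(k+1) if k even, 0 if k odd]. Integrating term-by-term (or equivalently evaluating the antiderivative F(x) = -x^3/3 at the endpoints):
  F(1) − F(−1) = -1/3 − (1/3) = -2/3.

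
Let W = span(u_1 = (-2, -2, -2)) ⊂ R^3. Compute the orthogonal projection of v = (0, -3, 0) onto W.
proj_W(v) = (-1, -1, -1)

Set up U = [u_1 | ... | u_1] ∈ R^(3×1). The projector onto W = col(U) is P = U (U^T U)^(-1) U^T.
Compute U^T U =
  [12],
and U^T v = (6).
Solve U^T U · c = U^T v for the coefficients: c = (1/2). The projection is proj_W(v) = U c.
Check: (v - proj_W(v)) · u_1 = 0  (should be 0).
Result: proj_W(v) = (-1, -1, -1).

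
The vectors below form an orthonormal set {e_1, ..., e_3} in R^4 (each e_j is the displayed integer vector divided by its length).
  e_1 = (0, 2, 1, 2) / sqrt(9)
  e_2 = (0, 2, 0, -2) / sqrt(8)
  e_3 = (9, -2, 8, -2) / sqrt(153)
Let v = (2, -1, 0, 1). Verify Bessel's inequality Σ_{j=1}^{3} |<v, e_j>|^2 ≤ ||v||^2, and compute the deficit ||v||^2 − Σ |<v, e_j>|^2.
Σ |<v, e_j>|^2 = 70/17; ||v||^2 = 6; deficit = 32/17

Write each e_j = u_j / sqrt(<u_j, u_j>) where u_j is the displayed integer vector. Then <v, e_j> = <v, u_j> / sqrt(<u_j, u_j>), so |<v, e_j>|^2 = <v, u_j>^2 / <u_j, u_j>.
Coefficients: <v, e_1> = 0/sqrt(9), <v, e_2> = -4/sqrt(8), <v, e_3> = 18/sqrt(153).
Square and sum: Σ |<v, e_j>|^2 = 70/17.
Compute ||v||^2 = v·v = 6.
Deficit = 6 − 70/17 = 32/17 ≥ 0, confirming Bessel's inequality. (The deficit equals ||v − Σ <v,e_j> e_j||^2, the squared distance from v to span{e_j}.)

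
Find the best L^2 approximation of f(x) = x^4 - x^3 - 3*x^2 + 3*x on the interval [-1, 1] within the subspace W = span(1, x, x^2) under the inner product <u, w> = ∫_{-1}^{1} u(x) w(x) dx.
g(x) = -15*x^2/7 + 12*x/5 - 3/35

The best approximation g ∈ W is the orthogonal projection of f onto W. Writing g = a_0 + a_1 x + a_2 x^2, the coefficients solve the normal equations G · a = b where
  G_{ij} = <φ_i, φ_j> and b_i = <f, φ_i>, with φ_0 = 1, φ_1 = x, φ_2 = x^2.
G =
  [2, 0, 2/3]
  [0, 2/3, 0]
  [2/3, 0, 2/5],
b = (-8/5, 8/5, -32/35).
Solving gives a_0 = -3/35, a_1 = 12/5, a_2 = -15/7, so
  g(x) = -15*x^2/7 + 12*x/5 - 3/35.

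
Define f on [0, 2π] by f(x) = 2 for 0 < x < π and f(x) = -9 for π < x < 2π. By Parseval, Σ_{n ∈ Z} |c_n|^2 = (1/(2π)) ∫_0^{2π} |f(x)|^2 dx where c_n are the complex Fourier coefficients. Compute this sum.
Σ |c_n|^2 = 85/2

Parseval equates the L^2 energy of f (normalised by 1/(2π)) with the ℓ^2 sum of its Fourier coefficients: (1/(2π)) ∫_0^{2π} |f|^2 = Σ |c_n|^2.
Compute the left side: (1/(2π)) [∫_0^π 2^2 dx + ∫_π^{2π} (-9)^2 dx] = (1/(2π)) · (4π + 81π) = (4 + 81)/2 = 85/2.
So Σ_{n ∈ Z} |c_n|^2 = 85/2.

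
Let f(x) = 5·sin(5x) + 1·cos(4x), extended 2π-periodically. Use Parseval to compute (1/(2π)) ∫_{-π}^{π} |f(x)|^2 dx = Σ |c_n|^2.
Σ |c_n|^2 = 13

Expand |f|^2 and use orthogonality of {sin(nx), cos(mx)} on [-π, π]:
  ∫_{-π}^{π} sin(nx)^2 dx = π, ∫ cos(mx)^2 dx = π, and cross terms integrate to 0.
So ∫_{-π}^{π} f(x)^2 dx = 5^2 · π + 1^2 · π = (25 + 1)π.
Divide by 2π: (25 + 1)/2 = 13.
By Parseval, this equals Σ |c_n|^2.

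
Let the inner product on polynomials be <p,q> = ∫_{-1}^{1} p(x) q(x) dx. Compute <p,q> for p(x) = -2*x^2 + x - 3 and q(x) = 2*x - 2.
<p,q> = 16

Expand the product: p(x)·q(x) = -4*x^3 + 6*x^2 - 8*x + 6.
∫_{-1}^{1} of each monomial x^k gives [2/(k+1) if k even, 0 if k odd]. Integrating term-by-term (or equivalently evaluating the antiderivative F(x) = -x^4 + 2*x^3 - 4*x^2 + 6*x at the endpoints):
  F(1) − F(−1) = 3 − (-13) = 16.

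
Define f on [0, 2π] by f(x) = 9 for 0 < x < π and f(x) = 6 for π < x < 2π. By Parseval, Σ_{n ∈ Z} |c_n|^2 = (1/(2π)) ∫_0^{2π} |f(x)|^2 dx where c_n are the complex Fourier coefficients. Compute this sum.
Σ |c_n|^2 = 117/2

Parseval equates the L^2 energy of f (normalised by 1/(2π)) with the ℓ^2 sum of its Fourier coefficients: (1/(2π)) ∫_0^{2π} |f|^2 = Σ |c_n|^2.
Compute the left side: (1/(2π)) [∫_0^π 9^2 dx + ∫_π^{2π} 6^2 dx] = (1/(2π)) · (81π + 36π) = (81 + 36)/2 = 117/2.
So Σ_{n ∈ Z} |c_n|^2 = 117/2.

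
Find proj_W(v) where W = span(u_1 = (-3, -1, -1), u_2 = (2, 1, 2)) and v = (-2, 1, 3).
proj_W(v) = (-11/6, 1/3, 19/6)

Set up U = [u_1 | ... | u_2] ∈ R^(3×2). The projector onto W = col(U) is P = U (U^T U)^(-1) U^T.
Compute U^T U =
  [11, -9]
  [-9, 9],
and U^T v = (2, 3).
Solve U^T U · c = U^T v for the coefficients: c = (5/2, 17/6). The projection is proj_W(v) = U c.
Check: (v - proj_W(v)) · u_1 = 0  (should be 0).
Check: (v - proj_W(v)) · u_2 = 0  (should be 0).
Result: proj_W(v) = (-11/6, 1/3, 19/6).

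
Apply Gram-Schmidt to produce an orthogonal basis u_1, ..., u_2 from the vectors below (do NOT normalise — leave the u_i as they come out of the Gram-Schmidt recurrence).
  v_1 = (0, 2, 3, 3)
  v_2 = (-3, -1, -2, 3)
Orthogonal basis:
  u_1 = (0, 2, 3, 3)
  u_2 = (-3, -12/11, -47/22, 63/22)

Apply the Gram-Schmidt recurrence
  u_1 = v_1
  u_i = v_i − Σ_{j<i} ((v_i · u_j) / (u_j · u_j)) · u_j.

Step by step this gives:
  u_1 = (0, 2, 3, 3)
  u_2 = (-3, -12/11, -47/22, 63/22)

Orthogonality check:
  u_2 · u_1 = 0 (should be 0)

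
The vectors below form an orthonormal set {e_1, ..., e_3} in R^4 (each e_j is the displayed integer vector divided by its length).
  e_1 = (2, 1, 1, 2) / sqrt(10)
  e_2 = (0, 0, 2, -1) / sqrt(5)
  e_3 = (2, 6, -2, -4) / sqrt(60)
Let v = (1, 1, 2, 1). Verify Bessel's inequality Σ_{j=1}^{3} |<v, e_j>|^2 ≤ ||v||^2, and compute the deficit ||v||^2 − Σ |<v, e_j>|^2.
Σ |<v, e_j>|^2 = 67/10; ||v||^2 = 7; deficit = 3/10

Write each e_j = u_j / sqrt(<u_j, u_j>) where u_j is the displayed integer vector. Then <v, e_j> = <v, u_j> / sqrt(<u_j, u_j>), so |<v, e_j>|^2 = <v, u_j>^2 / <u_j, u_j>.
Coefficients: <v, e_1> = 7/sqrt(10), <v, e_2> = 3/sqrt(5), <v, e_3> = 0/sqrt(60).
Square and sum: Σ |<v, e_j>|^2 = 67/10.
Compute ||v||^2 = v·v = 7.
Deficit = 7 − 67/10 = 3/10 ≥ 0, confirming Bessel's inequality. (The deficit equals ||v − Σ <v,e_j> e_j||^2, the squared distance from v to span{e_j}.)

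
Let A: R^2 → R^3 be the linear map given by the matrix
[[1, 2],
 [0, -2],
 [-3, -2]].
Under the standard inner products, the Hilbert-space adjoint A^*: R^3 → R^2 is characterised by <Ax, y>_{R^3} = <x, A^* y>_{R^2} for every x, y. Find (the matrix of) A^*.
A^* = A^T =
[[1, 0, -3],
 [2, -2, -2]]

For real matrices with standard dot products, the defining identity <Ax, y> = <x, A^* y> gives (Ax)^T y = x^T (A^*) y, i.e. x^T A^T y = x^T (A^*) y. Since this holds for all x, y, we must have A^* = A^T. Therefore
A^* =
[[1, 0, -3],
 [2, -2, -2]].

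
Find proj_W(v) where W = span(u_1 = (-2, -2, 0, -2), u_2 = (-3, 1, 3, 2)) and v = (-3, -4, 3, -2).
proj_W(v) = (-99/23, -59/23, 30/23, -49/23)

Set up U = [u_1 | ... | u_2] ∈ R^(4×2). The projector onto W = col(U) is P = U (U^T U)^(-1) U^T.
Compute U^T U =
  [12, 0]
  [0, 23],
and U^T v = (18, 10).
Solve U^T U · c = U^T v for the coefficients: c = (3/2, 10/23). The projection is proj_W(v) = U c.
Check: (v - proj_W(v)) · u_1 = 0  (should be 0).
Check: (v - proj_W(v)) · u_2 = 0  (should be 0).
Result: proj_W(v) = (-99/23, -59/23, 30/23, -49/23).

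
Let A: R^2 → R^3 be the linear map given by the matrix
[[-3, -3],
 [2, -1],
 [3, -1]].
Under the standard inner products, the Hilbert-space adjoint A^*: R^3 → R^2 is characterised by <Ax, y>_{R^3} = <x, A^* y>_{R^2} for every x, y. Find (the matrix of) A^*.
A^* = A^T =
[[-3, 2, 3],
 [-3, -1, -1]]

For real matrices with standard dot products, the defining identity <Ax, y> = <x, A^* y> gives (Ax)^T y = x^T (A^*) y, i.e. x^T A^T y = x^T (A^*) y. Since this holds for all x, y, we must have A^* = A^T. Therefore
A^* =
[[-3, 2, 3],
 [-3, -1, -1]].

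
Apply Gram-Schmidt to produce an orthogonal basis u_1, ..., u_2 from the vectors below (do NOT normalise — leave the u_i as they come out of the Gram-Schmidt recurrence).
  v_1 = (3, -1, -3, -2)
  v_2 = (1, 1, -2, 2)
Orthogonal basis:
  u_1 = (3, -1, -3, -2)
  u_2 = (11/23, 27/23, -34/23, 54/23)

Apply the Gram-Schmidt recurrence
  u_1 = v_1
  u_i = v_i − Σ_{j<i} ((v_i · u_j) / (u_j · u_j)) · u_j.

Step by step this gives:
  u_1 = (3, -1, -3, -2)
  u_2 = (11/23, 27/23, -34/23, 54/23)

Orthogonality check:
  u_2 · u_1 = 0 (should be 0)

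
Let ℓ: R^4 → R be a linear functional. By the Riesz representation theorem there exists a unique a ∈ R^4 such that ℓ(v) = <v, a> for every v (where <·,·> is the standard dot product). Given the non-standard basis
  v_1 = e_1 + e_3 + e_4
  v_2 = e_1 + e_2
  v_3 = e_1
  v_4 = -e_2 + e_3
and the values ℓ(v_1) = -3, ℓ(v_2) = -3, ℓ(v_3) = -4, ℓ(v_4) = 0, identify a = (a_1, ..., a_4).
a = (-4, 1, 1, 0)

Write a = (a_1, ..., a_4) in the standard basis. For each basis vector v_i, ℓ(v_i) = <v_i, a> is a linear equation in the a_j's. Collect the n equations into a matrix system V a = ℓ, where row i of V is v_i (expressed in the standard basis). Since V is invertible (lower-triangular with 1s on the diagonal, up to permutation), solve by back-substitution:
  V =
[[1, 0, 1, 1],
 [1, 1, 0, 0],
 [1, 0, 0, 0],
 [0, -1, 1, 0]]
  V a = (-3, -3, -4, 0)
Solving gives a = (-4, 1, 1, 0).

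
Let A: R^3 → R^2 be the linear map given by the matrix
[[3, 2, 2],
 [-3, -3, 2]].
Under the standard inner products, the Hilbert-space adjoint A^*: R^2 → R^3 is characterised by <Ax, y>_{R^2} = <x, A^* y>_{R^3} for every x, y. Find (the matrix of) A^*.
A^* = A^T =
[[3, -3],
 [2, -3],
 [2, 2]]

For real matrices with standard dot products, the defining identity <Ax, y> = <x, A^* y> gives (Ax)^T y = x^T (A^*) y, i.e. x^T A^T y = x^T (A^*) y. Since this holds for all x, y, we must have A^* = A^T. Therefore
A^* =
[[3, -3],
 [2, -3],
 [2, 2]].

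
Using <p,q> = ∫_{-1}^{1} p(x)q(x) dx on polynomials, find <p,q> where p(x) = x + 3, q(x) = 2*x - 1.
<p,q> = -14/3

Expand the product: p(x)·q(x) = 2*x^2 + 5*x - 3.
∫_{-1}^{1} of each monomial x^k gives [2/(k+1) if k even, 0 if k odd]. Integrating term-by-term (or equivalently evaluating the antiderivative F(x) = 2*x^3/3 + 5*x^2/2 - 3*x at the endpoints):
  F(1) − F(−1) = 1/6 − (29/6) = -14/3.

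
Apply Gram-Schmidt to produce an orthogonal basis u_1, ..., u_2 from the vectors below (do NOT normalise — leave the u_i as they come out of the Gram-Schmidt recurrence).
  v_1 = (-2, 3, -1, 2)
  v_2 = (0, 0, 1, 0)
Orthogonal basis:
  u_1 = (-2, 3, -1, 2)
  u_2 = (-1/9, 1/6, 17/18, 1/9)

Apply the Gram-Schmidt recurrence
  u_1 = v_1
  u_i = v_i − Σ_{j<i} ((v_i · u_j) / (u_j · u_j)) · u_j.

Step by step this gives:
  u_1 = (-2, 3, -1, 2)
  u_2 = (-1/9, 1/6, 17/18, 1/9)

Orthogonality check:
  u_2 · u_1 = 0 (should be 0)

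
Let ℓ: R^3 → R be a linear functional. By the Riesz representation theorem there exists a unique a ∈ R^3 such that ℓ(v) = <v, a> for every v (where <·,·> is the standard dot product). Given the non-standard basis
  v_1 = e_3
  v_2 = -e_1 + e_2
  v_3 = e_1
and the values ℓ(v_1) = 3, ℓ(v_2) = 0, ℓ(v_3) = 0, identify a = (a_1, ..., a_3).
a = (0, 0, 3)

Write a = (a_1, ..., a_3) in the standard basis. For each basis vector v_i, ℓ(v_i) = <v_i, a> is a linear equation in the a_j's. Collect the n equations into a matrix system V a = ℓ, where row i of V is v_i (expressed in the standard basis). Since V is invertible (lower-triangular with 1s on the diagonal, up to permutation), solve by back-substitution:
  V =
[[0, 0, 1],
 [-1, 1, 0],
 [1, 0, 0]]
  V a = (3, 0, 0)
Solving gives a = (0, 0, 3).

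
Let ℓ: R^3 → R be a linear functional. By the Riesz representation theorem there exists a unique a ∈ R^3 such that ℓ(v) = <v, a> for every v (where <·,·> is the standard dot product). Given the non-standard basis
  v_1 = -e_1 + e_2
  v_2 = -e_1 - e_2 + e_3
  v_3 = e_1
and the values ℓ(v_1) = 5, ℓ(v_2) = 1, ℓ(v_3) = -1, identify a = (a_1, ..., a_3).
a = (-1, 4, 4)

Write a = (a_1, ..., a_3) in the standard basis. For each basis vector v_i, ℓ(v_i) = <v_i, a> is a linear equation in the a_j's. Collect the n equations into a matrix system V a = ℓ, where row i of V is v_i (expressed in the standard basis). Since V is invertible (lower-triangular with 1s on the diagonal, up to permutation), solve by back-substitution:
  V =
[[-1, 1, 0],
 [-1, -1, 1],
 [1, 0, 0]]
  V a = (5, 1, -1)
Solving gives a = (-1, 4, 4).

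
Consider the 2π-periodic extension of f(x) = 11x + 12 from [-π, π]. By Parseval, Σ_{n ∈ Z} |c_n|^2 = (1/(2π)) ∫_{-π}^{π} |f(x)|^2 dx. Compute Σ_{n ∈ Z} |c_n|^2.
Σ |c_n|^2 = 121π^2/3 + 144

Expand and integrate term by term over [-π, π]:
  ∫ (11x)^2 dx = 121·(2π^3/3); ∫ 2·11·(12)·x dx = 0 (odd integrand); ∫ 12^2 dx = 144·2π.
So (1/(2π)) ∫_{-π}^{π} (11x + 12)^2 dx = 121π^2/3 + 144 = 121π^2/3 + 144.
Parseval ⇒ Σ |c_n|^2 = 121π^2/3 + 144.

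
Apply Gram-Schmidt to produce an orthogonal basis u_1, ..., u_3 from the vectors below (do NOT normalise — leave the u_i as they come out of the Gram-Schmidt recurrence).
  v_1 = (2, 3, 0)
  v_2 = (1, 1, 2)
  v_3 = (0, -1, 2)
Orthogonal basis:
  u_1 = (2, 3, 0)
  u_2 = (3/13, -2/13, 2)
  u_3 = (12/53, -8/53, -2/53)

Apply the Gram-Schmidt recurrence
  u_1 = v_1
  u_i = v_i − Σ_{j<i} ((v_i · u_j) / (u_j · u_j)) · u_j.

Step by step this gives:
  u_1 = (2, 3, 0)
  u_2 = (3/13, -2/13, 2)
  u_3 = (12/53, -8/53, -2/53)

Orthogonality check:
  u_2 · u_1 = 0 (should be 0)
  u_3 · u_1 = 0 (should be 0)
  u_3 · u_2 = 0 (should be 0)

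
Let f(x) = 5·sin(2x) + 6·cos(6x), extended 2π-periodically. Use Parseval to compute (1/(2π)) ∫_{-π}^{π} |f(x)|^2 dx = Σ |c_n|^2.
Σ |c_n|^2 = 61/2

Expand |f|^2 and use orthogonality of {sin(nx), cos(mx)} on [-π, π]:
  ∫_{-π}^{π} sin(nx)^2 dx = π, ∫ cos(mx)^2 dx = π, and cross terms integrate to 0.
So ∫_{-π}^{π} f(x)^2 dx = 5^2 · π + 6^2 · π = (25 + 36)π.
Divide by 2π: (25 + 36)/2 = 61/2.
By Parseval, this equals Σ |c_n|^2.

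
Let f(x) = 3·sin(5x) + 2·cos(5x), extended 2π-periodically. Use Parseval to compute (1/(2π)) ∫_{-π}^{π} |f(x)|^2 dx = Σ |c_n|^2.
Σ |c_n|^2 = 13/2

Expand |f|^2 and use orthogonality of {sin(nx), cos(mx)} on [-π, π]:
  ∫_{-π}^{π} sin(nx)^2 dx = π, ∫ cos(mx)^2 dx = π, and cross terms integrate to 0.
So ∫_{-π}^{π} f(x)^2 dx = 3^2 · π + 2^2 · π = (9 + 4)π.
Divide by 2π: (9 + 4)/2 = 13/2.
By Parseval, this equals Σ |c_n|^2.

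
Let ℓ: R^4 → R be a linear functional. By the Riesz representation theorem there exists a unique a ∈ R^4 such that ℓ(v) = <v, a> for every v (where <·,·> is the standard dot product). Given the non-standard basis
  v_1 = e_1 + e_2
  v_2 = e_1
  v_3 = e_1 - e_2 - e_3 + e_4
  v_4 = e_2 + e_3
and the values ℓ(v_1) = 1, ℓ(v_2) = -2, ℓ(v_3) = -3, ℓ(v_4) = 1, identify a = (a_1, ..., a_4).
a = (-2, 3, -2, 0)

Write a = (a_1, ..., a_4) in the standard basis. For each basis vector v_i, ℓ(v_i) = <v_i, a> is a linear equation in the a_j's. Collect the n equations into a matrix system V a = ℓ, where row i of V is v_i (expressed in the standard basis). Since V is invertible (lower-triangular with 1s on the diagonal, up to permutation), solve by back-substitution:
  V =
[[1, 1, 0, 0],
 [1, 0, 0, 0],
 [1, -1, -1, 1],
 [0, 1, 1, 0]]
  V a = (1, -2, -3, 1)
Solving gives a = (-2, 3, -2, 0).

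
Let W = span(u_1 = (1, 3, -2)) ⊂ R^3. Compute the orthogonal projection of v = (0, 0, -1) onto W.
proj_W(v) = (1/7, 3/7, -2/7)

Set up U = [u_1 | ... | u_1] ∈ R^(3×1). The projector onto W = col(U) is P = U (U^T U)^(-1) U^T.
Compute U^T U =
  [14],
and U^T v = (2).
Solve U^T U · c = U^T v for the coefficients: c = (1/7). The projection is proj_W(v) = U c.
Check: (v - proj_W(v)) · u_1 = 0  (should be 0).
Result: proj_W(v) = (1/7, 3/7, -2/7).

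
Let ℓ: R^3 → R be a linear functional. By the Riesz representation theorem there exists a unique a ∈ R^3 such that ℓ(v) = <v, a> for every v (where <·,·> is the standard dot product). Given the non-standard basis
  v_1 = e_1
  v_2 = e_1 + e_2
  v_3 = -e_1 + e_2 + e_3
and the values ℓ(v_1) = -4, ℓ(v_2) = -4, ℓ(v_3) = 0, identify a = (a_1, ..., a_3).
a = (-4, 0, -4)

Write a = (a_1, ..., a_3) in the standard basis. For each basis vector v_i, ℓ(v_i) = <v_i, a> is a linear equation in the a_j's. Collect the n equations into a matrix system V a = ℓ, where row i of V is v_i (expressed in the standard basis). Since V is invertible (lower-triangular with 1s on the diagonal, up to permutation), solve by back-substitution:
  V =
[[1, 0, 0],
 [1, 1, 0],
 [-1, 1, 1]]
  V a = (-4, -4, 0)
Solving gives a = (-4, 0, -4).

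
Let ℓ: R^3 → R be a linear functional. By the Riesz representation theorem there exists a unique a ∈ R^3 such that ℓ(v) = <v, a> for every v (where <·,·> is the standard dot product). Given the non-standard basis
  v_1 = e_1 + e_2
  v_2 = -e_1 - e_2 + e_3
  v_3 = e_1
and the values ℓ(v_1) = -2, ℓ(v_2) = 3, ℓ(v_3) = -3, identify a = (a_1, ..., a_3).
a = (-3, 1, 1)

Write a = (a_1, ..., a_3) in the standard basis. For each basis vector v_i, ℓ(v_i) = <v_i, a> is a linear equation in the a_j's. Collect the n equations into a matrix system V a = ℓ, where row i of V is v_i (expressed in the standard basis). Since V is invertible (lower-triangular with 1s on the diagonal, up to permutation), solve by back-substitution:
  V =
[[1, 1, 0],
 [-1, -1, 1],
 [1, 0, 0]]
  V a = (-2, 3, -3)
Solving gives a = (-3, 1, 1).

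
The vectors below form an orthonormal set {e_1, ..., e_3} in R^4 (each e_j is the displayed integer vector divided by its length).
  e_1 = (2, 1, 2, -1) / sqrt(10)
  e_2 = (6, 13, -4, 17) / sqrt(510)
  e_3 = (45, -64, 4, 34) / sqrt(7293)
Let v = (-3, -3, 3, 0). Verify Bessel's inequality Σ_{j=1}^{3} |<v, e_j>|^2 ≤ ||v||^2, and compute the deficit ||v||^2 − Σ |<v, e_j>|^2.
Σ |<v, e_j>|^2 = 1557/143; ||v||^2 = 27; deficit = 2304/143

Write each e_j = u_j / sqrt(<u_j, u_j>) where u_j is the displayed integer vector. Then <v, e_j> = <v, u_j> / sqrt(<u_j, u_j>), so |<v, e_j>|^2 = <v, u_j>^2 / <u_j, u_j>.
Coefficients: <v, e_1> = -3/sqrt(10), <v, e_2> = -69/sqrt(510), <v, e_3> = 69/sqrt(7293).
Square and sum: Σ |<v, e_j>|^2 = 1557/143.
Compute ||v||^2 = v·v = 27.
Deficit = 27 − 1557/143 = 2304/143 ≥ 0, confirming Bessel's inequality. (The deficit equals ||v − Σ <v,e_j> e_j||^2, the squared distance from v to span{e_j}.)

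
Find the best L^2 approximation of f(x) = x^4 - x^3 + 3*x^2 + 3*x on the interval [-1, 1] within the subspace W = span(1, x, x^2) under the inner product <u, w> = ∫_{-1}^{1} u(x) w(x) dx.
g(x) = 27*x^2/7 + 12*x/5 - 3/35

The best approximation g ∈ W is the orthogonal projection of f onto W. Writing g = a_0 + a_1 x + a_2 x^2, the coefficients solve the normal equations G · a = b where
  G_{ij} = <φ_i, φ_j> and b_i = <f, φ_i>, with φ_0 = 1, φ_1 = x, φ_2 = x^2.
G =
  [2, 0, 2/3]
  [0, 2/3, 0]
  [2/3, 0, 2/5],
b = (12/5, 8/5, 52/35).
Solving gives a_0 = -3/35, a_1 = 12/5, a_2 = 27/7, so
  g(x) = 27*x^2/7 + 12*x/5 - 3/35.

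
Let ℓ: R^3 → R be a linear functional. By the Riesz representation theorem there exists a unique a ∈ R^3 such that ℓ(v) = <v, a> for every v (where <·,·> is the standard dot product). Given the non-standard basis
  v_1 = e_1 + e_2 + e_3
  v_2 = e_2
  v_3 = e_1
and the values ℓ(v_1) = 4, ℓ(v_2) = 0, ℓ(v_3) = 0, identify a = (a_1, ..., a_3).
a = (0, 0, 4)

Write a = (a_1, ..., a_3) in the standard basis. For each basis vector v_i, ℓ(v_i) = <v_i, a> is a linear equation in the a_j's. Collect the n equations into a matrix system V a = ℓ, where row i of V is v_i (expressed in the standard basis). Since V is invertible (lower-triangular with 1s on the diagonal, up to permutation), solve by back-substitution:
  V =
[[1, 1, 1],
 [0, 1, 0],
 [1, 0, 0]]
  V a = (4, 0, 0)
Solving gives a = (0, 0, 4).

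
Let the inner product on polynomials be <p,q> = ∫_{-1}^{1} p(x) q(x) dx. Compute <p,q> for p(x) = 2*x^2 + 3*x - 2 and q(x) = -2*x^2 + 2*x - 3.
<p,q> = 196/15

Expand the product: p(x)·q(x) = -4*x^4 - 2*x^3 + 4*x^2 - 13*x + 6.
∫_{-1}^{1} of each monomial x^k gives [2/(k+1) if k even, 0 if k odd]. Integrating term-by-term (or equivalently evaluating the antiderivative F(x) = -4*x^5/5 - x^4/2 + 4*x^3/3 - 13*x^2/2 + 6*x at the endpoints):
  F(1) − F(−1) = -7/15 − (-203/15) = 196/15.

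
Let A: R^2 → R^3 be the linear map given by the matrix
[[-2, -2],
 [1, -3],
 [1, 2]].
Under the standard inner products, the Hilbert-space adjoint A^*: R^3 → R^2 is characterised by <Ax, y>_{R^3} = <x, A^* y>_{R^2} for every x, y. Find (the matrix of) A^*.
A^* = A^T =
[[-2, 1, 1],
 [-2, -3, 2]]

For real matrices with standard dot products, the defining identity <Ax, y> = <x, A^* y> gives (Ax)^T y = x^T (A^*) y, i.e. x^T A^T y = x^T (A^*) y. Since this holds for all x, y, we must have A^* = A^T. Therefore
A^* =
[[-2, 1, 1],
 [-2, -3, 2]].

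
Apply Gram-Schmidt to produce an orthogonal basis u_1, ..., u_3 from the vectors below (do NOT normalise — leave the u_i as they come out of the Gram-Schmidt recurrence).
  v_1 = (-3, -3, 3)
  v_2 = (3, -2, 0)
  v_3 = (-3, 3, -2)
Orthogonal basis:
  u_1 = (-3, -3, 3)
  u_2 = (8/3, -7/3, 1/3)
  u_3 = (-7/19, -21/38, -35/38)

Apply the Gram-Schmidt recurrence
  u_1 = v_1
  u_i = v_i − Σ_{j<i} ((v_i · u_j) / (u_j · u_j)) · u_j.

Step by step this gives:
  u_1 = (-3, -3, 3)
  u_2 = (8/3, -7/3, 1/3)
  u_3 = (-7/19, -21/38, -35/38)

Orthogonality check:
  u_2 · u_1 = 0 (should be 0)
  u_3 · u_1 = 0 (should be 0)
  u_3 · u_2 = 0 (should be 0)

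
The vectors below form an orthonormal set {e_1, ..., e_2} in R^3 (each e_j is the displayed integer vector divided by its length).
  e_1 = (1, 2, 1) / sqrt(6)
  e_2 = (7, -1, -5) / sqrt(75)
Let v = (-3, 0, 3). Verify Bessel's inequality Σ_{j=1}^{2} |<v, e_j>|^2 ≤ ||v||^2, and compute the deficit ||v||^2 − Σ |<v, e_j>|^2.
Σ |<v, e_j>|^2 = 432/25; ||v||^2 = 18; deficit = 18/25

Write each e_j = u_j / sqrt(<u_j, u_j>) where u_j is the displayed integer vector. Then <v, e_j> = <v, u_j> / sqrt(<u_j, u_j>), so |<v, e_j>|^2 = <v, u_j>^2 / <u_j, u_j>.
Coefficients: <v, e_1> = 0/sqrt(6), <v, e_2> = -36/sqrt(75).
Square and sum: Σ |<v, e_j>|^2 = 432/25.
Compute ||v||^2 = v·v = 18.
Deficit = 18 − 432/25 = 18/25 ≥ 0, confirming Bessel's inequality. (The deficit equals ||v − Σ <v,e_j> e_j||^2, the squared distance from v to span{e_j}.)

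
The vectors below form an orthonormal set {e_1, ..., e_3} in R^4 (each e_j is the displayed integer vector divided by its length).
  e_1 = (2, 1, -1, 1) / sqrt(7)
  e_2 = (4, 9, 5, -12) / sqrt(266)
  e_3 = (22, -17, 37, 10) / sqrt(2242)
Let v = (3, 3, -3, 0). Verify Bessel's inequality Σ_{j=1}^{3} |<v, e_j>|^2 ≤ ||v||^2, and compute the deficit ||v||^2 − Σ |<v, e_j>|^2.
Σ |<v, e_j>|^2 = 1584/59; ||v||^2 = 27; deficit = 9/59

Write each e_j = u_j / sqrt(<u_j, u_j>) where u_j is the displayed integer vector. Then <v, e_j> = <v, u_j> / sqrt(<u_j, u_j>), so |<v, e_j>|^2 = <v, u_j>^2 / <u_j, u_j>.
Coefficients: <v, e_1> = 12/sqrt(7), <v, e_2> = 24/sqrt(266), <v, e_3> = -96/sqrt(2242).
Square and sum: Σ |<v, e_j>|^2 = 1584/59.
Compute ||v||^2 = v·v = 27.
Deficit = 27 − 1584/59 = 9/59 ≥ 0, confirming Bessel's inequality. (The deficit equals ||v − Σ <v,e_j> e_j||^2, the squared distance from v to span{e_j}.)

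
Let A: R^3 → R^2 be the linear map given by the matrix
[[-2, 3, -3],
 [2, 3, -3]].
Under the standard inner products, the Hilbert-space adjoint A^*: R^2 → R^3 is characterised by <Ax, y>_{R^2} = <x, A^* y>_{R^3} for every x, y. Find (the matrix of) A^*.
A^* = A^T =
[[-2, 2],
 [3, 3],
 [-3, -3]]

For real matrices with standard dot products, the defining identity <Ax, y> = <x, A^* y> gives (Ax)^T y = x^T (A^*) y, i.e. x^T A^T y = x^T (A^*) y. Since this holds for all x, y, we must have A^* = A^T. Therefore
A^* =
[[-2, 2],
 [3, 3],
 [-3, -3]].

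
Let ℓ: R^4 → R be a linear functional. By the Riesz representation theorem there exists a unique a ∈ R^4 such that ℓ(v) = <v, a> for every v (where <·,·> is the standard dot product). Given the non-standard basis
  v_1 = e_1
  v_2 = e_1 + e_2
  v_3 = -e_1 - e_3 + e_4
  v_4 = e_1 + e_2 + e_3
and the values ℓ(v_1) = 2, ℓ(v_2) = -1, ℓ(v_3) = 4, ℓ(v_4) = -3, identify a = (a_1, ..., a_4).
a = (2, -3, -2, 4)

Write a = (a_1, ..., a_4) in the standard basis. For each basis vector v_i, ℓ(v_i) = <v_i, a> is a linear equation in the a_j's. Collect the n equations into a matrix system V a = ℓ, where row i of V is v_i (expressed in the standard basis). Since V is invertible (lower-triangular with 1s on the diagonal, up to permutation), solve by back-substitution:
  V =
[[1, 0, 0, 0],
 [1, 1, 0, 0],
 [-1, 0, -1, 1],
 [1, 1, 1, 0]]
  V a = (2, -1, 4, -3)
Solving gives a = (2, -3, -2, 4).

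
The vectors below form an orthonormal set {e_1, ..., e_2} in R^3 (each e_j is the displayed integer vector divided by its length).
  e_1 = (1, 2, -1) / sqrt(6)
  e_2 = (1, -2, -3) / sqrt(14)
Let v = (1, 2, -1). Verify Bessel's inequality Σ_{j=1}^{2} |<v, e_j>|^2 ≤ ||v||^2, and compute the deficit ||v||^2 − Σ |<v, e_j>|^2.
Σ |<v, e_j>|^2 = 6; ||v||^2 = 6; deficit = 0

Write each e_j = u_j / sqrt(<u_j, u_j>) where u_j is the displayed integer vector. Then <v, e_j> = <v, u_j> / sqrt(<u_j, u_j>), so |<v, e_j>|^2 = <v, u_j>^2 / <u_j, u_j>.
Coefficients: <v, e_1> = 6/sqrt(6), <v, e_2> = 0/sqrt(14).
Square and sum: Σ |<v, e_j>|^2 = 6.
Compute ||v||^2 = v·v = 6.
Deficit = 6 − 6 = 0 ≥ 0, confirming Bessel's inequality. (The deficit equals ||v − Σ <v,e_j> e_j||^2, the squared distance from v to span{e_j}.)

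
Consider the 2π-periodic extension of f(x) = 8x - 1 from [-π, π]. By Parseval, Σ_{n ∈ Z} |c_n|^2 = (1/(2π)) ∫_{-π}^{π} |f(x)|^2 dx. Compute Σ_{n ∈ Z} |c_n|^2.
Σ |c_n|^2 = 64π^2/3 + 1

Expand and integrate term by term over [-π, π]:
  ∫ (8x)^2 dx = 64·(2π^3/3); ∫ 2·8·(-1)·x dx = 0 (odd integrand); ∫ (-1)^2 dx = 1·2π.
So (1/(2π)) ∫_{-π}^{π} (8x - 1)^2 dx = 64π^2/3 + 1 = 64π^2/3 + 1.
Parseval ⇒ Σ |c_n|^2 = 64π^2/3 + 1.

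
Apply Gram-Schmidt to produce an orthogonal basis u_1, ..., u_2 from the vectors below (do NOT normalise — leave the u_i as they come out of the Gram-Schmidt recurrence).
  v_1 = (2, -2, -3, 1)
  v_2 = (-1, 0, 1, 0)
Orthogonal basis:
  u_1 = (2, -2, -3, 1)
  u_2 = (-4/9, -5/9, 1/6, 5/18)

Apply the Gram-Schmidt recurrence
  u_1 = v_1
  u_i = v_i − Σ_{j<i} ((v_i · u_j) / (u_j · u_j)) · u_j.

Step by step this gives:
  u_1 = (2, -2, -3, 1)
  u_2 = (-4/9, -5/9, 1/6, 5/18)

Orthogonality check:
  u_2 · u_1 = 0 (should be 0)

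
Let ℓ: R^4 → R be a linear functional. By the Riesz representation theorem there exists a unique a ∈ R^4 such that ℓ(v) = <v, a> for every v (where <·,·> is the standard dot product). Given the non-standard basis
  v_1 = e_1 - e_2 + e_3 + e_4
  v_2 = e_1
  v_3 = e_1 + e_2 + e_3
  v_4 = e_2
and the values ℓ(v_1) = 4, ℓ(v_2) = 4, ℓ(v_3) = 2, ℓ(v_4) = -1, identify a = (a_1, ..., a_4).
a = (4, -1, -1, 0)

Write a = (a_1, ..., a_4) in the standard basis. For each basis vector v_i, ℓ(v_i) = <v_i, a> is a linear equation in the a_j's. Collect the n equations into a matrix system V a = ℓ, where row i of V is v_i (expressed in the standard basis). Since V is invertible (lower-triangular with 1s on the diagonal, up to permutation), solve by back-substitution:
  V =
[[1, -1, 1, 1],
 [1, 0, 0, 0],
 [1, 1, 1, 0],
 [0, 1, 0, 0]]
  V a = (4, 4, 2, -1)
Solving gives a = (4, -1, -1, 0).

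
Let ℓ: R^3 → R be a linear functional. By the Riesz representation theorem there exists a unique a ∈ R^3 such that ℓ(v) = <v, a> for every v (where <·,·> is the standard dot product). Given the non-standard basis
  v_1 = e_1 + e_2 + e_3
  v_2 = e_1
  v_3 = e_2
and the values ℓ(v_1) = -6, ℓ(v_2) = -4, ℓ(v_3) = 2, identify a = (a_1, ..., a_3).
a = (-4, 2, -4)

Write a = (a_1, ..., a_3) in the standard basis. For each basis vector v_i, ℓ(v_i) = <v_i, a> is a linear equation in the a_j's. Collect the n equations into a matrix system V a = ℓ, where row i of V is v_i (expressed in the standard basis). Since V is invertible (lower-triangular with 1s on the diagonal, up to permutation), solve by back-substitution:
  V =
[[1, 1, 1],
 [1, 0, 0],
 [0, 1, 0]]
  V a = (-6, -4, 2)
Solving gives a = (-4, 2, -4).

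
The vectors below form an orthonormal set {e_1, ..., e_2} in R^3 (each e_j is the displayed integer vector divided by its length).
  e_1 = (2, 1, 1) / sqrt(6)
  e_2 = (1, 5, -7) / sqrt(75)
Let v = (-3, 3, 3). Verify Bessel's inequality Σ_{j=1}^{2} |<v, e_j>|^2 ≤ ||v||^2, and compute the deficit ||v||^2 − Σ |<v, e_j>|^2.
Σ |<v, e_j>|^2 = 27/25; ||v||^2 = 27; deficit = 648/25

Write each e_j = u_j / sqrt(<u_j, u_j>) where u_j is the displayed integer vector. Then <v, e_j> = <v, u_j> / sqrt(<u_j, u_j>), so |<v, e_j>|^2 = <v, u_j>^2 / <u_j, u_j>.
Coefficients: <v, e_1> = 0/sqrt(6), <v, e_2> = -9/sqrt(75).
Square and sum: Σ |<v, e_j>|^2 = 27/25.
Compute ||v||^2 = v·v = 27.
Deficit = 27 − 27/25 = 648/25 ≥ 0, confirming Bessel's inequality. (The deficit equals ||v − Σ <v,e_j> e_j||^2, the squared distance from v to span{e_j}.)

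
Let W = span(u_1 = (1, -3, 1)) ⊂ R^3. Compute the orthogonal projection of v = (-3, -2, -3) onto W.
proj_W(v) = (0, 0, 0)

Set up U = [u_1 | ... | u_1] ∈ R^(3×1). The projector onto W = col(U) is P = U (U^T U)^(-1) U^T.
Compute U^T U =
  [11],
and U^T v = (0).
Solve U^T U · c = U^T v for the coefficients: c = (0). The projection is proj_W(v) = U c.
Check: (v - proj_W(v)) · u_1 = 0  (should be 0).
Result: proj_W(v) = (0, 0, 0).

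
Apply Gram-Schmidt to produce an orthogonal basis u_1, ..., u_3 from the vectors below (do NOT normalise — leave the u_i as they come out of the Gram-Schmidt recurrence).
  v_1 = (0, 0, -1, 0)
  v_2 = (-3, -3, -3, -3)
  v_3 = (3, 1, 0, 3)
Orthogonal basis:
  u_1 = (0, 0, -1, 0)
  u_2 = (-3, -3, 0, -3)
  u_3 = (2/3, -4/3, 0, 2/3)

Apply the Gram-Schmidt recurrence
  u_1 = v_1
  u_i = v_i − Σ_{j<i} ((v_i · u_j) / (u_j · u_j)) · u_j.

Step by step this gives:
  u_1 = (0, 0, -1, 0)
  u_2 = (-3, -3, 0, -3)
  u_3 = (2/3, -4/3, 0, 2/3)

Orthogonality check:
  u_2 · u_1 = 0 (should be 0)
  u_3 · u_1 = 0 (should be 0)
  u_3 · u_2 = 0 (should be 0)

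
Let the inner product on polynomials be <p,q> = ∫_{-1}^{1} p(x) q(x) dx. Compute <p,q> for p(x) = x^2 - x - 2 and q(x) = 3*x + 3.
<p,q> = -12

Expand the product: p(x)·q(x) = 3*x^3 - 9*x - 6.
∫_{-1}^{1} of each monomial x^k gives [2/(k+1) if k even, 0 if k odd]. Integrating term-by-term (or equivalently evaluating the antiderivative F(x) = 3*x^4/4 - 9*x^2/2 - 6*x at the endpoints):
  F(1) − F(−1) = -39/4 − (9/4) = -12.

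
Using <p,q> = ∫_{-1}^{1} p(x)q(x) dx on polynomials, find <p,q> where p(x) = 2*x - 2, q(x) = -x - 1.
<p,q> = 8/3

Expand the product: p(x)·q(x) = 2 - 2*x^2.
∫_{-1}^{1} of each monomial x^k gives [2/(k+1) if k even, 0 if k odd]. Integrating term-by-term (or equivalently evaluating the antiderivative F(x) = -2*x^3/3 + 2*x at the endpoints):
  F(1) − F(−1) = 4/3 − (-4/3) = 8/3.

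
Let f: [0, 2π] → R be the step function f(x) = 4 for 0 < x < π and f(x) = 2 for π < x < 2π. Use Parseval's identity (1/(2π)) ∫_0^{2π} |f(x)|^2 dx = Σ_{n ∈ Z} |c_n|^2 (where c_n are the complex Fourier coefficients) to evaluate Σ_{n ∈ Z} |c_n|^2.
Σ |c_n|^2 = 10

Parseval equates the L^2 energy of f (normalised by 1/(2π)) with the ℓ^2 sum of its Fourier coefficients: (1/(2π)) ∫_0^{2π} |f|^2 = Σ |c_n|^2.
Compute the left side: (1/(2π)) [∫_0^π 4^2 dx + ∫_π^{2π} 2^2 dx] = (1/(2π)) · (16π + 4π) = (16 + 4)/2 = 10.
So Σ_{n ∈ Z} |c_n|^2 = 10.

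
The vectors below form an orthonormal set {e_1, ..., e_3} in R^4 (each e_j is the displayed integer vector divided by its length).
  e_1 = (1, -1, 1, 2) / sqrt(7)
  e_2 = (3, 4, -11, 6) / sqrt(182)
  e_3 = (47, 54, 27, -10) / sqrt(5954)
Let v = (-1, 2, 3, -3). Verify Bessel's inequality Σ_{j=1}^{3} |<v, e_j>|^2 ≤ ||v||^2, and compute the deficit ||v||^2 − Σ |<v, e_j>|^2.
Σ |<v, e_j>|^2 = 4978/229; ||v||^2 = 23; deficit = 289/229

Write each e_j = u_j / sqrt(<u_j, u_j>) where u_j is the displayed integer vector. Then <v, e_j> = <v, u_j> / sqrt(<u_j, u_j>), so |<v, e_j>|^2 = <v, u_j>^2 / <u_j, u_j>.
Coefficients: <v, e_1> = -6/sqrt(7), <v, e_2> = -46/sqrt(182), <v, e_3> = 172/sqrt(5954).
Square and sum: Σ |<v, e_j>|^2 = 4978/229.
Compute ||v||^2 = v·v = 23.
Deficit = 23 − 4978/229 = 289/229 ≥ 0, confirming Bessel's inequality. (The deficit equals ||v − Σ <v,e_j> e_j||^2, the squared distance from v to span{e_j}.)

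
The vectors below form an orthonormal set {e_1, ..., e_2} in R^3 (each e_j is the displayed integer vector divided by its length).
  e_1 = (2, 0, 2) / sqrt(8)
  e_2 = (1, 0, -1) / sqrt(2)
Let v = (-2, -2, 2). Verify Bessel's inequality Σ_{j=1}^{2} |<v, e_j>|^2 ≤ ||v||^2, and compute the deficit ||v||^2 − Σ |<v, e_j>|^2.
Σ |<v, e_j>|^2 = 8; ||v||^2 = 12; deficit = 4

Write each e_j = u_j / sqrt(<u_j, u_j>) where u_j is the displayed integer vector. Then <v, e_j> = <v, u_j> / sqrt(<u_j, u_j>), so |<v, e_j>|^2 = <v, u_j>^2 / <u_j, u_j>.
Coefficients: <v, e_1> = 0/sqrt(8), <v, e_2> = -4/sqrt(2).
Square and sum: Σ |<v, e_j>|^2 = 8.
Compute ||v||^2 = v·v = 12.
Deficit = 12 − 8 = 4 ≥ 0, confirming Bessel's inequality. (The deficit equals ||v − Σ <v,e_j> e_j||^2, the squared distance from v to span{e_j}.)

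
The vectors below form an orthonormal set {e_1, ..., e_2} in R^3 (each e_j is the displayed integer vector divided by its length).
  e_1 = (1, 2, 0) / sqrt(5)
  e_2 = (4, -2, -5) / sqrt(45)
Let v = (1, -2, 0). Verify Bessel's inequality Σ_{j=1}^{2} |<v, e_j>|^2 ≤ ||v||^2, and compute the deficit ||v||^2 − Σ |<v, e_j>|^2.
Σ |<v, e_j>|^2 = 29/9; ||v||^2 = 5; deficit = 16/9

Write each e_j = u_j / sqrt(<u_j, u_j>) where u_j is the displayed integer vector. Then <v, e_j> = <v, u_j> / sqrt(<u_j, u_j>), so |<v, e_j>|^2 = <v, u_j>^2 / <u_j, u_j>.
Coefficients: <v, e_1> = -3/sqrt(5), <v, e_2> = 8/sqrt(45).
Square and sum: Σ |<v, e_j>|^2 = 29/9.
Compute ||v||^2 = v·v = 5.
Deficit = 5 − 29/9 = 16/9 ≥ 0, confirming Bessel's inequality. (The deficit equals ||v − Σ <v,e_j> e_j||^2, the squared distance from v to span{e_j}.)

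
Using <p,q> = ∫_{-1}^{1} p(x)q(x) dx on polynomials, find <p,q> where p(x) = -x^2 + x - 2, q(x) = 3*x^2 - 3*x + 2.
<p,q> = -248/15

Expand the product: p(x)·q(x) = -3*x^4 + 6*x^3 - 11*x^2 + 8*x - 4.
∫_{-1}^{1} of each monomial x^k gives [2/(k+1) if k even, 0 if k odd]. Integrating term-by-term (or equivalently evaluating the antiderivative F(x) = -3*x^5/5 + 3*x^4/2 - 11*x^3/3 + 4*x^2 - 4*x at the endpoints):
  F(1) − F(−1) = -83/30 − (413/30) = -248/15.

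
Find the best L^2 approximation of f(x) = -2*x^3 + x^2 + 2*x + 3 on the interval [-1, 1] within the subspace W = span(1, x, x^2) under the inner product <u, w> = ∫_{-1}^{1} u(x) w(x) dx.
g(x) = x^2 + 4*x/5 + 3

The best approximation g ∈ W is the orthogonal projection of f onto W. Writing g = a_0 + a_1 x + a_2 x^2, the coefficients solve the normal equations G · a = b where
  G_{ij} = <φ_i, φ_j> and b_i = <f, φ_i>, with φ_0 = 1, φ_1 = x, φ_2 = x^2.
G =
  [2, 0, 2/3]
  [0, 2/3, 0]
  [2/3, 0, 2/5],
b = (20/3, 8/15, 12/5).
Solving gives a_0 = 3, a_1 = 4/5, a_2 = 1, so
  g(x) = x^2 + 4*x/5 + 3.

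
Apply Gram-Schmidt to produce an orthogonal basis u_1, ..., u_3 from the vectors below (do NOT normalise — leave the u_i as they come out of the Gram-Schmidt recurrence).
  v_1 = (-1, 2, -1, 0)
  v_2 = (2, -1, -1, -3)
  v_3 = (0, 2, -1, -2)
Orthogonal basis:
  u_1 = (-1, 2, -1, 0)
  u_2 = (3/2, 0, -3/2, -3)
  u_3 = (0, 1/3, 2/3, -1/3)

Apply the Gram-Schmidt recurrence
  u_1 = v_1
  u_i = v_i − Σ_{j<i} ((v_i · u_j) / (u_j · u_j)) · u_j.

Step by step this gives:
  u_1 = (-1, 2, -1, 0)
  u_2 = (3/2, 0, -3/2, -3)
  u_3 = (0, 1/3, 2/3, -1/3)

Orthogonality check:
  u_2 · u_1 = 0 (should be 0)
  u_3 · u_1 = 0 (should be 0)
  u_3 · u_2 = 0 (should be 0)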